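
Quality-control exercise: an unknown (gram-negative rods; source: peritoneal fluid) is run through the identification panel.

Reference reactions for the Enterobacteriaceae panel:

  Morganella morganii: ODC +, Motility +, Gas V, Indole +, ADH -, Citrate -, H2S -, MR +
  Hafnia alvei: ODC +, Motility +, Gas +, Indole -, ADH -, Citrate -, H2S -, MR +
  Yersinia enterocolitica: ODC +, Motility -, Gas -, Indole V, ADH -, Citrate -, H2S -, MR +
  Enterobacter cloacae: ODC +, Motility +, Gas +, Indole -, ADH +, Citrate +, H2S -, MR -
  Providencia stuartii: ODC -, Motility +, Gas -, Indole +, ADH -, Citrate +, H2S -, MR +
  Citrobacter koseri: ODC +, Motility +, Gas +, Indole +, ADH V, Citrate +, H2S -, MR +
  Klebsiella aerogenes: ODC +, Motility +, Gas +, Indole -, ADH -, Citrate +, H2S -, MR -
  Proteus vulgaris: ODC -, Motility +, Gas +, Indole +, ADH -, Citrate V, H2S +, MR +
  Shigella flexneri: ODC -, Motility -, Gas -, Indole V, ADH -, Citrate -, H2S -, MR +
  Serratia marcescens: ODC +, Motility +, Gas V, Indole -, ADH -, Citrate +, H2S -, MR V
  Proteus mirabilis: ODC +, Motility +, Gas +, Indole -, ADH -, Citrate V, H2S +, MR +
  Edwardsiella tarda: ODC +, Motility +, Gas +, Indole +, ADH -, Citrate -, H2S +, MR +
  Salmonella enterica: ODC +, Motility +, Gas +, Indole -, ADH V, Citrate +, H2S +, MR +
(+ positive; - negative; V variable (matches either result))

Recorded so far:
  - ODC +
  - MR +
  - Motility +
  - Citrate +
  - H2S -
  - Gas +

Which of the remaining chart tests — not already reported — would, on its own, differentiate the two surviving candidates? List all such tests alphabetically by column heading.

MR +: excludes Enterobacter cloacae, Klebsiella aerogenes — 11 left.
ODC +: excludes Providencia stuartii, Proteus vulgaris, Shigella flexneri — 8 left.
Gas +: excludes Yersinia enterocolitica — 7 left.
Citrate +: excludes Morganella morganii, Hafnia alvei, Edwardsiella tarda — 4 left.
Motility +: all 4 remaining candidates are consistent.
H2S -: excludes Proteus mirabilis, Salmonella enterica — 2 left.
Two candidates remain: Citrobacter koseri and Serratia marcescens.
  Indole: Citrobacter koseri +, Serratia marcescens - — discriminates.
  ADH: V vs - — variable for at least one, does not separate.

Indole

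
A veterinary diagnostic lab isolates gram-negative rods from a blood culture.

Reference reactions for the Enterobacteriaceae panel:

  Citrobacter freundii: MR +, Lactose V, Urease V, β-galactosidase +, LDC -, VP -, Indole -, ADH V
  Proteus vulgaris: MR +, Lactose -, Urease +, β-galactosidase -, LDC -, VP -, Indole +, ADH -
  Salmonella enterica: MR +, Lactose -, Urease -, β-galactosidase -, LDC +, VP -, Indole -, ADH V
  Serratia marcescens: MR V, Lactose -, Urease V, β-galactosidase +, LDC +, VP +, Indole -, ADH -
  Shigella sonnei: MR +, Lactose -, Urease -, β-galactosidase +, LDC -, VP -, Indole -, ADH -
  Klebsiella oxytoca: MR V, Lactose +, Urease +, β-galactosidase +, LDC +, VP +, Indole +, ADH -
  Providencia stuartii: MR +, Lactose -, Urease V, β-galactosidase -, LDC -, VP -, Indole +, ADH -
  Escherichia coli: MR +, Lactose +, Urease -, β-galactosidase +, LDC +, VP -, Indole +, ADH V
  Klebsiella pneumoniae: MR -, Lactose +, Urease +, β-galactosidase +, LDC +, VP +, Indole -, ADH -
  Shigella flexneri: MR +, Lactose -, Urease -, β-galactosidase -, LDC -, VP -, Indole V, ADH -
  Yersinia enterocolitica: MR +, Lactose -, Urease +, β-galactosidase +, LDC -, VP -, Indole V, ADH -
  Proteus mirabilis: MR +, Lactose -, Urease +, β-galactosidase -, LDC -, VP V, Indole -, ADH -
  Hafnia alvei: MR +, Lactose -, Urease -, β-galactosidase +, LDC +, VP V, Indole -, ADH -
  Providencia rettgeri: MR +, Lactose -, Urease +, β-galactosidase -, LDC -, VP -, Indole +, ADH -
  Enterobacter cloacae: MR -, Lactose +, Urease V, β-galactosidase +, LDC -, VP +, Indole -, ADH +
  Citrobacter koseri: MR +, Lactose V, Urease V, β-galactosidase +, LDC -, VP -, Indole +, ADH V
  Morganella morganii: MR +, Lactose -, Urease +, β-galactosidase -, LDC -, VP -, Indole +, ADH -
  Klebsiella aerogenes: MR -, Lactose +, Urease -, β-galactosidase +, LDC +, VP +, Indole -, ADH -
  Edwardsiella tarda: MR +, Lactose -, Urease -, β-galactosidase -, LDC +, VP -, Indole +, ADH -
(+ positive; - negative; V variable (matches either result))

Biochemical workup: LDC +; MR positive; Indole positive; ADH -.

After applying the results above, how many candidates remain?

3

Indole +: excludes 9 organisms — 10 left.
MR +: all 10 remaining candidates are consistent.
ADH -: all 10 remaining candidates are consistent.
LDC +: excludes 7 organisms — 3 left.
Still consistent: Edwardsiella tarda, Escherichia coli, Klebsiella oxytoca.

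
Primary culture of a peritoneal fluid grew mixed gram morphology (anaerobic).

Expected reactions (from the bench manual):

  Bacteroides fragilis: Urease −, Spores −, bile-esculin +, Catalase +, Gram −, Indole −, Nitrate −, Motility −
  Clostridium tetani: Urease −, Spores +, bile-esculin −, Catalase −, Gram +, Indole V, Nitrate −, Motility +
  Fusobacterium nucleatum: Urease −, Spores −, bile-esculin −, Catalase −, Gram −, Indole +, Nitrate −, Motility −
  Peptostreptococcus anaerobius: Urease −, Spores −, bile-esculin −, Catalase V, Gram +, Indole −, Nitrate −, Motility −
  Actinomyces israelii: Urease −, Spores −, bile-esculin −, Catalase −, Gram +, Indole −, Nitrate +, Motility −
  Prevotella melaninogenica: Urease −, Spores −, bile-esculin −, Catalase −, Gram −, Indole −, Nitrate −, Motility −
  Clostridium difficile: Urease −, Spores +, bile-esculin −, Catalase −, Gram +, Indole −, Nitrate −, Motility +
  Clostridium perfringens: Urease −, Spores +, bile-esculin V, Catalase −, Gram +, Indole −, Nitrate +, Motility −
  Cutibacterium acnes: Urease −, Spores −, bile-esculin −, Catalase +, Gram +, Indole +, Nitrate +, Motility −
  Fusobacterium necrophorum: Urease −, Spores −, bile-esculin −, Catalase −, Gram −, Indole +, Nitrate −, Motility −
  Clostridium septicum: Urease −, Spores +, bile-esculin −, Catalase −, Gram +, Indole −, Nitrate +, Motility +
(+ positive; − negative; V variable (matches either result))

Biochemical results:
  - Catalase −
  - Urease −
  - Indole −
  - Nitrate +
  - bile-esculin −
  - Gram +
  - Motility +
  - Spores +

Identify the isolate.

Clostridium septicum

Catalase −: excludes Bacteroides fragilis, Cutibacterium acnes — 9 left.
Indole −: excludes Fusobacterium nucleatum, Fusobacterium necrophorum — 7 left.
Motility +: excludes Peptostreptococcus anaerobius, Actinomyces israelii, Prevotella melaninogenica, Clostridium perfringens — 3 left.
Nitrate +: excludes Clostridium tetani, Clostridium difficile — 1 left.
bile-esculin −: the one remaining candidate is consistent.
Spores +: the one remaining candidate is consistent.
Gram +: the one remaining candidate is consistent.
Urease −: the one remaining candidate is consistent.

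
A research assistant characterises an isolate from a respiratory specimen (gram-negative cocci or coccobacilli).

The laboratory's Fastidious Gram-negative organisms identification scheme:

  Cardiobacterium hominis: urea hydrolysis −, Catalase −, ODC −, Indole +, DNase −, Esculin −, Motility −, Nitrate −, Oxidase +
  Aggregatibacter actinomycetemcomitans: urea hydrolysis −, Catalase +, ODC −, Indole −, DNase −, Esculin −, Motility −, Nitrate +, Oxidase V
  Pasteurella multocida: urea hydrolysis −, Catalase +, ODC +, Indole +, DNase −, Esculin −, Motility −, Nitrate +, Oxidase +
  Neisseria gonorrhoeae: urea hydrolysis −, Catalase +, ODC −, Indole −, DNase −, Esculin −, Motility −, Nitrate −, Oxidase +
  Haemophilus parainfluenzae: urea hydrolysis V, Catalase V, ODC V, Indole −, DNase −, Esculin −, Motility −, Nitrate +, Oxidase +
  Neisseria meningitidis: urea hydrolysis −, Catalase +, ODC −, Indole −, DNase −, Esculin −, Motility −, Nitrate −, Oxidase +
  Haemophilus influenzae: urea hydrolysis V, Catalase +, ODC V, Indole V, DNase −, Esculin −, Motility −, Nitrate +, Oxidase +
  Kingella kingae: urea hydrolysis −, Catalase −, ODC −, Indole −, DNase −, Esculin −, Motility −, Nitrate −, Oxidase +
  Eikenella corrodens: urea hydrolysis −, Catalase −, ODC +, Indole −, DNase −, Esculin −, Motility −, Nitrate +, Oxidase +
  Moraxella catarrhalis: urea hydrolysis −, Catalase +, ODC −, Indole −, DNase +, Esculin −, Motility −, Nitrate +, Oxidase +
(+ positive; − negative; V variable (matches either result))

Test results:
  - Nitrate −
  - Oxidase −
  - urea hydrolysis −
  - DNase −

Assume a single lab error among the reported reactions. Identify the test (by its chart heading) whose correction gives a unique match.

Nitrate

As reported, no row in the chart matches all 4 reactions.
Reversing Nitrate (to +) → unique match: Aggregatibacter actinomycetemcomitans.
Reversing DNase → still no organism matches.
Reversing urea hydrolysis → still no organism matches.
Reversing Oxidase → 4 organisms match (not unique).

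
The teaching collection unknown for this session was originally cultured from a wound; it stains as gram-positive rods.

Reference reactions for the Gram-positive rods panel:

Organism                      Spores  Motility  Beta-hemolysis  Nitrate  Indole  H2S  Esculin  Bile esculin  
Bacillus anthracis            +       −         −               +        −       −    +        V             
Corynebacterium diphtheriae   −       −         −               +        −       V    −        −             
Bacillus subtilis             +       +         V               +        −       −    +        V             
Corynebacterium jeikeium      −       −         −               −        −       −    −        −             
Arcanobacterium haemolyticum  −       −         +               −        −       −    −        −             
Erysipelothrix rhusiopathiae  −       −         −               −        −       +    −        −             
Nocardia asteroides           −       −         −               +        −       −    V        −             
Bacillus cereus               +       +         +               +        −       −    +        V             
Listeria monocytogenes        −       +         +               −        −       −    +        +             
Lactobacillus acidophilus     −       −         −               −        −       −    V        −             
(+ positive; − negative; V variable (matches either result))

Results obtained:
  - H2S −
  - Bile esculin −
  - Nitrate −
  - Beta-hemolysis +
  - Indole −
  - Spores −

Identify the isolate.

Beta-hemolysis +: excludes 6 organisms — 4 left.
Nitrate −: excludes Bacillus subtilis, Bacillus cereus — 2 left.
Bile esculin −: excludes Listeria monocytogenes — 1 left.
H2S −: the one remaining candidate is consistent.
Indole −: the one remaining candidate is consistent.
Spores −: the one remaining candidate is consistent.

Arcanobacterium haemolyticum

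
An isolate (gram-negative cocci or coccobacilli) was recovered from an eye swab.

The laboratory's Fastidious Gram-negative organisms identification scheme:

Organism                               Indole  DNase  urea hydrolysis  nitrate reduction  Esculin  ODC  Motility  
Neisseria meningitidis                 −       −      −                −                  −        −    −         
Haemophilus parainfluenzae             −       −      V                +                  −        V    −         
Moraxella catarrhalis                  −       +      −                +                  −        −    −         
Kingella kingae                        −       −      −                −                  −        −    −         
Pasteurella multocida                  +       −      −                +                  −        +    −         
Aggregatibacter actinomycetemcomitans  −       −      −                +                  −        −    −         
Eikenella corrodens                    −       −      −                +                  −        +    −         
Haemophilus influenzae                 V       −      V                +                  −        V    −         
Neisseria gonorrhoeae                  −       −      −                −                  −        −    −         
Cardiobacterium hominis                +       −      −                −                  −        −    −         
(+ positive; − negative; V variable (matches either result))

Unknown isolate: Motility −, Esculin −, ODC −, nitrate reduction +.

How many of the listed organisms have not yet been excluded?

4

Esculin −: all 10 remaining candidates are consistent.
Motility −: all 10 remaining candidates are consistent.
ODC −: excludes Pasteurella multocida, Eikenella corrodens — 8 left.
nitrate reduction +: excludes Neisseria meningitidis, Kingella kingae, Neisseria gonorrhoeae, Cardiobacterium hominis — 4 left.
Still consistent: Aggregatibacter actinomycetemcomitans, Haemophilus influenzae, Haemophilus parainfluenzae, Moraxella catarrhalis.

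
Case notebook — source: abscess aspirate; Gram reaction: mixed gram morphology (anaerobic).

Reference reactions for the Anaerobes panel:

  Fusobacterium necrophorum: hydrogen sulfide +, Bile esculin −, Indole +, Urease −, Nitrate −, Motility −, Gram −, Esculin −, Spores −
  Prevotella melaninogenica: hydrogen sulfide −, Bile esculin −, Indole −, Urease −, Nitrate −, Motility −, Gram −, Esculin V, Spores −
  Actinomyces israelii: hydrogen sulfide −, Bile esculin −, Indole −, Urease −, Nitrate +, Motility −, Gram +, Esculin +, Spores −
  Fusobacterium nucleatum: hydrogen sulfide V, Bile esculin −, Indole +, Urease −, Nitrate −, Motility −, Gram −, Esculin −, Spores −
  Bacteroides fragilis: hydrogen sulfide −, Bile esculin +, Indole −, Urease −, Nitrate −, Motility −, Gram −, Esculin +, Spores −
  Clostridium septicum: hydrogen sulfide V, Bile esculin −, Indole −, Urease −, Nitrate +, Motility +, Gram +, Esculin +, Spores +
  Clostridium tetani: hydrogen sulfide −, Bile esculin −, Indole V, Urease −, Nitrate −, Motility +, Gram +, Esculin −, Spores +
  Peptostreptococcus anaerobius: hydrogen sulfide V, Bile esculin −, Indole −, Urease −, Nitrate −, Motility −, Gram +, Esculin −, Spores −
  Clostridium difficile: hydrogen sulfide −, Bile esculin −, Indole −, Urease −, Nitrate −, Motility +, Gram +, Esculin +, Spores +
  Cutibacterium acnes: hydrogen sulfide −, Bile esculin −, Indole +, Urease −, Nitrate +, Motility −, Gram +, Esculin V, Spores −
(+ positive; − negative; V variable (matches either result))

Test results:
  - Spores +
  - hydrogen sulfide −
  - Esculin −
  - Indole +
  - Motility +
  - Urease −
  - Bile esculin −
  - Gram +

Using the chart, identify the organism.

Clostridium tetani

Urease −: all 10 remaining candidates are consistent.
Spores +: excludes 7 organisms — 3 left.
Bile esculin −: all 3 remaining candidates are consistent.
Motility +: all 3 remaining candidates are consistent.
hydrogen sulfide −: all 3 remaining candidates are consistent.
Esculin −: excludes Clostridium septicum, Clostridium difficile — 1 left.
Indole +: the one remaining candidate is consistent.
Gram +: the one remaining candidate is consistent.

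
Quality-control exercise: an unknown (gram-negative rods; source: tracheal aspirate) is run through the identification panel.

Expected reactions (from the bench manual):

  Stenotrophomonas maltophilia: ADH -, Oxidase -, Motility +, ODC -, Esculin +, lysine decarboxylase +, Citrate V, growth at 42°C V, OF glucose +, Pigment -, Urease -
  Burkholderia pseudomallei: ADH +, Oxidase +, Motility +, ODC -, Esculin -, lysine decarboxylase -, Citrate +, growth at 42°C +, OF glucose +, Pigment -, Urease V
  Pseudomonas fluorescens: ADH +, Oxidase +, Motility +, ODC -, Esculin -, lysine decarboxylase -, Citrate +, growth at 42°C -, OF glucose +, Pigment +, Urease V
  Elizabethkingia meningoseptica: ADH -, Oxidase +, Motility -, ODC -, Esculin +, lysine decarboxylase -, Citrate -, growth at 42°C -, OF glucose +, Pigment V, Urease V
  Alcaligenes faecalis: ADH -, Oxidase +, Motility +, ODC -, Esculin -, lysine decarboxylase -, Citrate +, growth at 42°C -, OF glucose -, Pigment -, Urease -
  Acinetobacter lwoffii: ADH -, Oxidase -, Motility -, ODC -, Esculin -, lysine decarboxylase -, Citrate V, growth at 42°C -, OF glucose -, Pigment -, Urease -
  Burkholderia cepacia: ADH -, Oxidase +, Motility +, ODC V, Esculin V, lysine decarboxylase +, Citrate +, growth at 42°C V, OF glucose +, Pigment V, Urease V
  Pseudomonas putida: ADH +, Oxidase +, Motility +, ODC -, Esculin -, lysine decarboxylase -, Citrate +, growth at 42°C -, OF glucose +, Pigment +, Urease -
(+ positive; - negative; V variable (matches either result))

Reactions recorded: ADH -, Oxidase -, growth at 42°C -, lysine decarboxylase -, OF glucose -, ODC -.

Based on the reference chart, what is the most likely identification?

Oxidase -: excludes 6 organisms — 2 left.
OF glucose -: excludes Stenotrophomonas maltophilia — 1 left.
ADH -: the one remaining candidate is consistent.
ODC -: the one remaining candidate is consistent.
lysine decarboxylase -: the one remaining candidate is consistent.
growth at 42°C -: the one remaining candidate is consistent.

Acinetobacter lwoffii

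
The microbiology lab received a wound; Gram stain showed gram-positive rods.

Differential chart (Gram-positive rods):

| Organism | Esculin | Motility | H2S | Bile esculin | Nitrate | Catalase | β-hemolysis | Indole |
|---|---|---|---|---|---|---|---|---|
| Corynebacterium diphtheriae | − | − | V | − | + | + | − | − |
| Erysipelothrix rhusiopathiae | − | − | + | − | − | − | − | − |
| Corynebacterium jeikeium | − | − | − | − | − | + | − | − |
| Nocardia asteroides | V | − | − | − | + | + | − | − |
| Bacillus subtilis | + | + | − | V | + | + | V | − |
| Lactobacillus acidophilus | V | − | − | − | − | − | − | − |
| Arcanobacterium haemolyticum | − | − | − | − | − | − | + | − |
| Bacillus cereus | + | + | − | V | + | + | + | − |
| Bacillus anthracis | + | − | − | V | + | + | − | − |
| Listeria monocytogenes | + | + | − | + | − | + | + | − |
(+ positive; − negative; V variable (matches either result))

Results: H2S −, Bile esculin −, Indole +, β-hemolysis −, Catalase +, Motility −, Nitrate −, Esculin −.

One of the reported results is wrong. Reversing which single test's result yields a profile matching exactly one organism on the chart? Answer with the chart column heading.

As reported, no row in the chart matches all 8 reactions.
Reversing Indole (to −) → unique match: Corynebacterium jeikeium.
Reversing β-hemolysis → still no organism matches.
Reversing Bile esculin → still no organism matches.
Reversing Catalase → still no organism matches.
Reversing H2S → still no organism matches.
Reversing Motility → still no organism matches.
Reversing Nitrate → still no organism matches.
Reversing Esculin → still no organism matches.

Indole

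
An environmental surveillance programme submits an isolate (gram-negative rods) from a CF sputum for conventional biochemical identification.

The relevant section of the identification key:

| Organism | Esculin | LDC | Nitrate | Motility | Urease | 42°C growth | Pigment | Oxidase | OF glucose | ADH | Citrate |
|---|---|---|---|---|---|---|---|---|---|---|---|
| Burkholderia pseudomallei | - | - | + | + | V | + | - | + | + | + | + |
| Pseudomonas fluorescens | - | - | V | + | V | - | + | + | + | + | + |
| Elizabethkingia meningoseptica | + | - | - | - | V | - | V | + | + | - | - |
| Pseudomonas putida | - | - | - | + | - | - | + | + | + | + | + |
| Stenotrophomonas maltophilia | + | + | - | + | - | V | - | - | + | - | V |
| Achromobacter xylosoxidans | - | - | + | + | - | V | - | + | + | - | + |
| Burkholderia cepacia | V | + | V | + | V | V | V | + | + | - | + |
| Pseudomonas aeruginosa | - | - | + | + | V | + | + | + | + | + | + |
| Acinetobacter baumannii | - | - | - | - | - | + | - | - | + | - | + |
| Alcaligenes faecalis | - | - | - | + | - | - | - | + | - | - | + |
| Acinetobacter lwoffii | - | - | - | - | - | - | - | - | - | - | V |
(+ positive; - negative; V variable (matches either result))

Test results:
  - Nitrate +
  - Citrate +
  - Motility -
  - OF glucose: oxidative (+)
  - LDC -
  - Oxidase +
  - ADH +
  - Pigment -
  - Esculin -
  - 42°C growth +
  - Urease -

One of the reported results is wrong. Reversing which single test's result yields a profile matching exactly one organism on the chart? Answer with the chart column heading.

Motility

As reported, no row in the chart matches all 11 reactions.
Reversing OF glucose → still no organism matches.
Reversing 42°C growth → still no organism matches.
Reversing Urease → still no organism matches.
Reversing Esculin → still no organism matches.
Reversing ADH → still no organism matches.
Reversing LDC → still no organism matches.
Reversing Pigment → still no organism matches.
Reversing Citrate → still no organism matches.
Reversing Motility (to +) → unique match: Burkholderia pseudomallei.
Reversing Oxidase → still no organism matches.
Reversing Nitrate → still no organism matches.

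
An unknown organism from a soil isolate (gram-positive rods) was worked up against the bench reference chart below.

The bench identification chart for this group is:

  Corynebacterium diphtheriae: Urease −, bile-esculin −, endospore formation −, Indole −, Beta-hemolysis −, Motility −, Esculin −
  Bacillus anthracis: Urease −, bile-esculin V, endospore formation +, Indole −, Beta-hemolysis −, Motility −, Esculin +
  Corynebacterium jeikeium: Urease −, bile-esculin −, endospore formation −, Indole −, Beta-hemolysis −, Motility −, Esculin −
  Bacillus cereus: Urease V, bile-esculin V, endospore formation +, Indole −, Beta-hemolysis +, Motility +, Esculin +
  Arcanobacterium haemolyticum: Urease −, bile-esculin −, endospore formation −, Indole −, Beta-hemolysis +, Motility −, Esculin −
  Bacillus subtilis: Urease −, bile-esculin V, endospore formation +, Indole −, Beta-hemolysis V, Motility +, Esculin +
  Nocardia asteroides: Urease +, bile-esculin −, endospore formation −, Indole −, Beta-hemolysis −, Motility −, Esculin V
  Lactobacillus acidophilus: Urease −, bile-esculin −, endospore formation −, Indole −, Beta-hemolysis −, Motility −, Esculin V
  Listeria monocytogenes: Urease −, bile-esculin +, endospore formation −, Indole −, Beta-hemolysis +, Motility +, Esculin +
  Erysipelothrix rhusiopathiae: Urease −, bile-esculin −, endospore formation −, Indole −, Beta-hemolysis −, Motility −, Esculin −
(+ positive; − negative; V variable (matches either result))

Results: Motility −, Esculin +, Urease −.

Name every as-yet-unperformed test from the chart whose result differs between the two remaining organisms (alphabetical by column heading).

endospore formation

Esculin +: excludes Corynebacterium diphtheriae, Corynebacterium jeikeium, Arcanobacterium haemolyticum, Erysipelothrix rhusiopathiae — 6 left.
Urease −: excludes Nocardia asteroides — 5 left.
Motility −: excludes Bacillus cereus, Bacillus subtilis, Listeria monocytogenes — 2 left.
Two candidates remain: Bacillus anthracis and Lactobacillus acidophilus.
  bile-esculin: V vs − — variable for at least one, does not separate.
  endospore formation: Bacillus anthracis +, Lactobacillus acidophilus − — discriminates.
  Indole: − vs − — same for both, does not separate.
  Beta-hemolysis: − vs − — same for both, does not separate.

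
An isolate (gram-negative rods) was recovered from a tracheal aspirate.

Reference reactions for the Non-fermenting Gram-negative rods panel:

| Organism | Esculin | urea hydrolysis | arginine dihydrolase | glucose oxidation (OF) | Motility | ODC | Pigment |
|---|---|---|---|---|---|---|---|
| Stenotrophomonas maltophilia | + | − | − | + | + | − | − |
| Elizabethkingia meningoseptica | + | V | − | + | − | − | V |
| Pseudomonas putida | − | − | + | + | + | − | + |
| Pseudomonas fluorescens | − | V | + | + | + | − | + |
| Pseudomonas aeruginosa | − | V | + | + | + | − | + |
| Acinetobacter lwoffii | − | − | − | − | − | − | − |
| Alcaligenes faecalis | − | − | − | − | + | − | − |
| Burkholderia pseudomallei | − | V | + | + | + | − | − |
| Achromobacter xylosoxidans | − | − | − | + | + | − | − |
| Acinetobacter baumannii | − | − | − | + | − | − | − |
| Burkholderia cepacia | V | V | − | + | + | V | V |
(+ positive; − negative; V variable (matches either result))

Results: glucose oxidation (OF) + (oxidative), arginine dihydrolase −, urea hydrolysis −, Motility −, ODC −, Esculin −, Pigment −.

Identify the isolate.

Acinetobacter baumannii

Motility −: excludes 8 organisms — 3 left.
Esculin −: excludes Elizabethkingia meningoseptica — 2 left.
Pigment −: all 2 remaining candidates are consistent.
glucose oxidation (OF) +: excludes Acinetobacter lwoffii — 1 left.
urea hydrolysis −: the one remaining candidate is consistent.
ODC −: the one remaining candidate is consistent.
arginine dihydrolase −: the one remaining candidate is consistent.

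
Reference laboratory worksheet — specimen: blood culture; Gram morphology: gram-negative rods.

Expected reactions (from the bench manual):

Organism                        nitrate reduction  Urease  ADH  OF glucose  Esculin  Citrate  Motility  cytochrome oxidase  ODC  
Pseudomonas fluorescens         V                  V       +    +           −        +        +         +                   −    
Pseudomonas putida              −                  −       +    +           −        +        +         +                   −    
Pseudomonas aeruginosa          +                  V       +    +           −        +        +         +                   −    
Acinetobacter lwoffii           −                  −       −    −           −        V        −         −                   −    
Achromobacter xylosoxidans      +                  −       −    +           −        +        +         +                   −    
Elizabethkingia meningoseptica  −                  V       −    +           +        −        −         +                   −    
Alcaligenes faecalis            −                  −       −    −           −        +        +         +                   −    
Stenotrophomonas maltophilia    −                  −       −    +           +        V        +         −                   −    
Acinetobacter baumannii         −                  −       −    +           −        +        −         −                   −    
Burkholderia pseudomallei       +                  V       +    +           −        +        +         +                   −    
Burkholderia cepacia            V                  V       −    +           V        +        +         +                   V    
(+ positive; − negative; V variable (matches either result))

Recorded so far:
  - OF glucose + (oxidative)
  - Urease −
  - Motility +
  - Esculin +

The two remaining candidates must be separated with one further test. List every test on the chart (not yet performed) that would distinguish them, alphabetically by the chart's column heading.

Motility +: excludes Acinetobacter lwoffii, Elizabethkingia meningoseptica, Acinetobacter baumannii — 8 left.
Urease −: all 8 remaining candidates are consistent.
OF glucose +: excludes Alcaligenes faecalis — 7 left.
Esculin +: excludes 5 organisms — 2 left.
Two candidates remain: Burkholderia cepacia and Stenotrophomonas maltophilia.
  nitrate reduction: V vs − — variable for at least one, does not separate.
  ADH: − vs − — same for both, does not separate.
  Citrate: + vs V — variable for at least one, does not separate.
  cytochrome oxidase: Burkholderia cepacia +, Stenotrophomonas maltophilia − — discriminates.
  ODC: V vs − — variable for at least one, does not separate.

cytochrome oxidase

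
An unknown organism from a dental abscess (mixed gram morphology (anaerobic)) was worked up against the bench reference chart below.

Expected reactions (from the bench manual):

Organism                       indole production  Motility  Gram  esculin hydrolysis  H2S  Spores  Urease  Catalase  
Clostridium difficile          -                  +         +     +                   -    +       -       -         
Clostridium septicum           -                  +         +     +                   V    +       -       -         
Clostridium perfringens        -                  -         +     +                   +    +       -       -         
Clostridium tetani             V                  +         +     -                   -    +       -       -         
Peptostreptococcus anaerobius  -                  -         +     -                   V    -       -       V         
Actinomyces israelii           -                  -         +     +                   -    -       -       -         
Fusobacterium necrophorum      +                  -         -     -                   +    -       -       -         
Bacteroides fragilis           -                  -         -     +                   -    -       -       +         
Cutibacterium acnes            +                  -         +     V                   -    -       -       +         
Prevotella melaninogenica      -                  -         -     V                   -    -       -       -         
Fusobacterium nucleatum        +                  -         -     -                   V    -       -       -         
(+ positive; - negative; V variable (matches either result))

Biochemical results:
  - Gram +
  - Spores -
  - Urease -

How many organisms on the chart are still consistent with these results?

3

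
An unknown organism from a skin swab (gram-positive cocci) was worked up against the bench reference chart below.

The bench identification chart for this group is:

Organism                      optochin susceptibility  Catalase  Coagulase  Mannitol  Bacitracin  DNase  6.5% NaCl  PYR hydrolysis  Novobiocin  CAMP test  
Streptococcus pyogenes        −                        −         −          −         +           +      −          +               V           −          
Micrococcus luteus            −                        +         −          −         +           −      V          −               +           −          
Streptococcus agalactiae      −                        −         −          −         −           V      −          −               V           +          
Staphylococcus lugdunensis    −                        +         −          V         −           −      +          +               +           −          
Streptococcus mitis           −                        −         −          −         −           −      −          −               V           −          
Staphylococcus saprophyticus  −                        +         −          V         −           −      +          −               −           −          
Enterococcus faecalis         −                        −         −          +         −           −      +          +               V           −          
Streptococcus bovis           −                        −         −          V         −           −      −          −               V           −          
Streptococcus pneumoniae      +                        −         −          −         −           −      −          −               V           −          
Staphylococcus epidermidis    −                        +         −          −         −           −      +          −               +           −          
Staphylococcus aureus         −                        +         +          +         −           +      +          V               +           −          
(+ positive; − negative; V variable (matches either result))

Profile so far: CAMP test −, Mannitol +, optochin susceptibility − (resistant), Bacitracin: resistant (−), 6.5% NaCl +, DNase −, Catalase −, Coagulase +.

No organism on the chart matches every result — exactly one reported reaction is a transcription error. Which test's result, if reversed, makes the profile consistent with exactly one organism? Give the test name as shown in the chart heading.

Coagulase

As reported, no row in the chart matches all 8 reactions.
Reversing CAMP test → still no organism matches.
Reversing Bacitracin → still no organism matches.
Reversing 6.5% NaCl → still no organism matches.
Reversing Catalase → still no organism matches.
Reversing optochin susceptibility → still no organism matches.
Reversing DNase → still no organism matches.
Reversing Coagulase (to −) → unique match: Enterococcus faecalis.
Reversing Mannitol → still no organism matches.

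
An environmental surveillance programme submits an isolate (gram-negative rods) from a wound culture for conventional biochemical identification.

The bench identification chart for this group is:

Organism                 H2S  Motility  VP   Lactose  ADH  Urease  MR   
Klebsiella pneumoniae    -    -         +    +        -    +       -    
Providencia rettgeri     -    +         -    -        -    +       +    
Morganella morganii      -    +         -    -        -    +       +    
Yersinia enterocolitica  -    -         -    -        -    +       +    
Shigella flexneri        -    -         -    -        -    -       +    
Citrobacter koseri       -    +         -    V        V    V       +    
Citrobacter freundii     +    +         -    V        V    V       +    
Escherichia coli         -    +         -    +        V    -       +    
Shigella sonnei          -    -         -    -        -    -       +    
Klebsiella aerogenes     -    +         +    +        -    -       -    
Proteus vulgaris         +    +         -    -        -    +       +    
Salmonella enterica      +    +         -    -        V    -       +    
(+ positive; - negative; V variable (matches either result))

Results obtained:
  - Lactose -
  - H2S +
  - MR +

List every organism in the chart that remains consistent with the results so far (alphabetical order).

Citrobacter freundii, Proteus vulgaris, Salmonella enterica

H2S +: excludes 9 organisms — 3 left.
Lactose -: all 3 remaining candidates are consistent.
MR +: all 3 remaining candidates are consistent.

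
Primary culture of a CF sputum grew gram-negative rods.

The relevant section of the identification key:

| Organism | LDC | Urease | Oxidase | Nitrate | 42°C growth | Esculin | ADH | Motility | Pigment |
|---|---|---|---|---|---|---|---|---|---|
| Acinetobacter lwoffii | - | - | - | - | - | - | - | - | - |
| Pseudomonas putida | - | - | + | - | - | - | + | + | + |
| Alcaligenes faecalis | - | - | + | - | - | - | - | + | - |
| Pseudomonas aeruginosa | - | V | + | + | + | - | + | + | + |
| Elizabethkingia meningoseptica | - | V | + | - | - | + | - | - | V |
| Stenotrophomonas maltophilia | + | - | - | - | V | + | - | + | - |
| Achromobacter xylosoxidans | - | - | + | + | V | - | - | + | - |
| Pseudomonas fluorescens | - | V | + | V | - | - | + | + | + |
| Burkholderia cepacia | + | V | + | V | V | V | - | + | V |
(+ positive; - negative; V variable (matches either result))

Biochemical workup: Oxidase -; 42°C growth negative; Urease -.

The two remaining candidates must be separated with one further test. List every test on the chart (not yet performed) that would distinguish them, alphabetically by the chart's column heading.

Esculin, LDC, Motility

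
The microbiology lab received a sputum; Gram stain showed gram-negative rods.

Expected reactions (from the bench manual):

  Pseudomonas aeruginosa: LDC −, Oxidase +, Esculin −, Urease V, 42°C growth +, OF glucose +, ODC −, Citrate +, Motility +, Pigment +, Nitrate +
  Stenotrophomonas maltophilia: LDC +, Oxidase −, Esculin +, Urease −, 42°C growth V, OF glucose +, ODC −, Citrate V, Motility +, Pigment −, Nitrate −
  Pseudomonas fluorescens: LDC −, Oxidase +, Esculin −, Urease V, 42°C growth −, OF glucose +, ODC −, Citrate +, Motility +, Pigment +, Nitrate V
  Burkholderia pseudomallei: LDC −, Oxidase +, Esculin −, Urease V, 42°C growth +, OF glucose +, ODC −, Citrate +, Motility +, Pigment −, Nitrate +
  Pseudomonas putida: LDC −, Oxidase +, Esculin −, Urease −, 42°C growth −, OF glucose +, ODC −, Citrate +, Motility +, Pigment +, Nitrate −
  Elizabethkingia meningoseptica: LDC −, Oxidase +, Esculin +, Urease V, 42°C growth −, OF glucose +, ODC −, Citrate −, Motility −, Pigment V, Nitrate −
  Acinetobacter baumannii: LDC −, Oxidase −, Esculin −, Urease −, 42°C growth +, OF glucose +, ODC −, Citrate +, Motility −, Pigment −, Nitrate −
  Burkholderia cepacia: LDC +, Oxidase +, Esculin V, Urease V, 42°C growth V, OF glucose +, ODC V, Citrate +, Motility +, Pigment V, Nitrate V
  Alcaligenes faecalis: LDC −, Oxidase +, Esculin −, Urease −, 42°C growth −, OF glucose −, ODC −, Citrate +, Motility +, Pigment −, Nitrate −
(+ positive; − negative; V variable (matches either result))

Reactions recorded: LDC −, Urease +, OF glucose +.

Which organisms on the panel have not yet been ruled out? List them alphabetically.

OF glucose +: excludes Alcaligenes faecalis — 8 left.
LDC −: excludes Stenotrophomonas maltophilia, Burkholderia cepacia — 6 left.
Urease +: excludes Pseudomonas putida, Acinetobacter baumannii — 4 left.

Burkholderia pseudomallei, Elizabethkingia meningoseptica, Pseudomonas aeruginosa, Pseudomonas fluorescens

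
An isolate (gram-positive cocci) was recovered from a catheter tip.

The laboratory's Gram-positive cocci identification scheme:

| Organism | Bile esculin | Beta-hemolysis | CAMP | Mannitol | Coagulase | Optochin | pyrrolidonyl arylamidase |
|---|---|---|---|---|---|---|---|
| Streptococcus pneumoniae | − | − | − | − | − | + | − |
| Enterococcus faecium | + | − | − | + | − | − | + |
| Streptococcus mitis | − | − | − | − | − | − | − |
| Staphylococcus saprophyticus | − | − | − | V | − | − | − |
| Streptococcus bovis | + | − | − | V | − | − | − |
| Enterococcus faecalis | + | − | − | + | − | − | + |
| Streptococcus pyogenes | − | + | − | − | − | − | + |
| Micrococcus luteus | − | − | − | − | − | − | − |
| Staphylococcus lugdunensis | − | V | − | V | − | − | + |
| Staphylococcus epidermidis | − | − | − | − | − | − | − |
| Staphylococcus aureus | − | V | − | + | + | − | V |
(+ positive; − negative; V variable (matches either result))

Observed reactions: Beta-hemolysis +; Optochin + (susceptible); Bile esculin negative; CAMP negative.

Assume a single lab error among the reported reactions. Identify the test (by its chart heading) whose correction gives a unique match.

Beta-hemolysis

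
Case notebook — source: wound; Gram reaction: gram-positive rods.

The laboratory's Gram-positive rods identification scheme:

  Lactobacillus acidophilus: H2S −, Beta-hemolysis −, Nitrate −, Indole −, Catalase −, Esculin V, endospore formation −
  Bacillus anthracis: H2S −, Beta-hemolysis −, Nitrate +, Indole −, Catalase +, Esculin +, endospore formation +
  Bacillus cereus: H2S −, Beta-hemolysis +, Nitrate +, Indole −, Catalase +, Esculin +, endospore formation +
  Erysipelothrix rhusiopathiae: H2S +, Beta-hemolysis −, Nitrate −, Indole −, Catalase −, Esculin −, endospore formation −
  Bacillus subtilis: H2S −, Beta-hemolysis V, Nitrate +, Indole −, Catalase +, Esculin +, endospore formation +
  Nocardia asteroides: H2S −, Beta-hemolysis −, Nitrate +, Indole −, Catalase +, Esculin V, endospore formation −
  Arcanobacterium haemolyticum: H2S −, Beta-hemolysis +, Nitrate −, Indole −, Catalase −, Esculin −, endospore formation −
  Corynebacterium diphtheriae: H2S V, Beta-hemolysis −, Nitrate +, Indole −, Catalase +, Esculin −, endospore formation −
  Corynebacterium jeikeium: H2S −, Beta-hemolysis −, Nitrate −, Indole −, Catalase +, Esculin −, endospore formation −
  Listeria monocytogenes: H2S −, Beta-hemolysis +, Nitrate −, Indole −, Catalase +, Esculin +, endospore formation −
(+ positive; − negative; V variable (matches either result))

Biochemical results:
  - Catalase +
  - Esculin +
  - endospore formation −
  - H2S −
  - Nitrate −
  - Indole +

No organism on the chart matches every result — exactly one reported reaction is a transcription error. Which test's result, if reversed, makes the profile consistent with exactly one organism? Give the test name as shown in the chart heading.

Indole

As reported, no row in the chart matches all 6 reactions.
Reversing Catalase → still no organism matches.
Reversing Esculin → still no organism matches.
Reversing Nitrate → still no organism matches.
Reversing endospore formation → still no organism matches.
Reversing H2S → still no organism matches.
Reversing Indole (to −) → unique match: Listeria monocytogenes.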